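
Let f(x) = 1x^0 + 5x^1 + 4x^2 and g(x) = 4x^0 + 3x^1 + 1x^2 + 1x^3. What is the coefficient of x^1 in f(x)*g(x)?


Cauchy product at x^1:
1*3 + 5*4
= 23

23


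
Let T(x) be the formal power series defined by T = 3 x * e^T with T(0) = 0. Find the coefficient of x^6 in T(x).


Apply the Lagrange inversion formula: if T = 3 x * phi(T) with phi(t) = e^t, then
[x^n] T = 3^n * (1/n) [t^(n-1)] phi(t)^n = 3^n * (1/n) [t^(n-1)] e^(n t) = 3^n * (1/n) * n^(n-1) / (n-1)! = 3^n * n^(n-1) / n!.
When c = 1 this is the Cayley count of rooted labeled trees on n vertices, divided by n!.
For n = 6: 3^6 * 6^5 / 6! = 729 * 7776/720 = 39366/5.

39366/5


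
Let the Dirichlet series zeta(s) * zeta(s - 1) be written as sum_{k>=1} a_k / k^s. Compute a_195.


Convolution gives a_k = sum_{d | k} d * 1 = sum_{d | k} d = sigma(k), the sum of positive divisors of k.
For k = 195, the divisors are 1, 3, 5, 13, 15, 39, 65, 195, so
sigma(195) = 1 + 3 + 5 + 13 + 15 + 39 + 65 + 195 = 336.

336


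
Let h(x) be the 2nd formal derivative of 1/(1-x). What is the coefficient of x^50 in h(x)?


Differentiating 2 times: d^2/dx^2 [1/(1-x)] = 2!/(1-x)^3.
The expansion 1/(1-x)^3 = sum_{k>=0} C(k+2, 2) x^k, so the coefficient of x^n in 2!/(1-x)^3 is 2! * C(n+2, 2).
For n = 50: 2 * C(52, 2) = 2 * 1326 = 2652

2652


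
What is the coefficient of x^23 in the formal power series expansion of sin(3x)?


The Maclaurin series is sin(t) = sum_{k>=0} (-1)^k t^(2k+1) / (2k+1)!, so substituting t = 3x, only odd powers of x are nonzero, with coefficient of x^(2k+1) equal to (-1)^k 3^(2k+1) / (2k+1)!.
Write 23 = 2*11 + 1, giving the coefficient (-1)^11 * 3^23 / 23! = -94143178827/25852016738884976640000 = -4782969/1313418520494080000.

-4782969/1313418520494080000


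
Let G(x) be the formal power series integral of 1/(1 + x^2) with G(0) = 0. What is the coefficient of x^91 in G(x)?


1/(1 + x^2) = sum_{j>=0} (-1)^j x^(2j). Integrating termwise with G(0) = 0:
G(x) = sum_{j>=0} (-1)^j x^(2j+1) / (2j+1) = arctan(x).
Only odd powers are nonzero. For x^91 write 91 = 2*45 + 1, giving
(-1)^45 / 91 = -1/91 = -1/91.

-1/91


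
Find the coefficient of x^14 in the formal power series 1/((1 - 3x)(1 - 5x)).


By partial fractions or Cauchy convolution:
The coefficient equals sum_{k=0}^{14} 3^k * 5^(14-k).
= 15251614609

15251614609


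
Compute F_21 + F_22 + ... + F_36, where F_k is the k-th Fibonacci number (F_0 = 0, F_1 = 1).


Use the identity sum_{k=0}^{N} F_k = F_{N+2} - 1 (which follows from F_{k+2} - F_{k+1} = F_k). Then
sum_{k=21}^{36} F_k = (F_{38} - 1) - (F_{22} - 1) = F_{38} - F_{22}.
Computing: F_{38} = 39088169, F_{22} = 17711, so
Sum = 39088169 - 17711 = 39070458.

39070458


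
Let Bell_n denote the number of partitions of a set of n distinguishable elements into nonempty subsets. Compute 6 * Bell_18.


Bell_18 can be computed from the Bell triangle or from Dobinski's identity Bell_n = (1/e) * sum_{k>=0} k^n / k!.
Computing Bell_18 = 682076806159.
Then 6 * 682076806159 = 4092460836954.

4092460836954


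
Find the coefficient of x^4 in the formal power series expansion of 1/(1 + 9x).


Write 1/(1 + c x) = 1/(1 - (-c) x) and apply the geometric-series identity
1/(1 - y) = sum_{k>=0} y^k to get 1/(1 + c x) = sum_{k>=0} (-c)^k x^k.
So the coefficient of x^k is (-c)^k = (-1)^k * c^k.
Here c = 9 and k = 4:
(-9)^4 = 1 * 6561 = 6561

6561


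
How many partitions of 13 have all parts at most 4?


Using the generating function (1-x)^(-1)(1-x^2)^(-1)...(1-x^4)^(-1),
the coefficient of x^13 counts these restricted partitions.
Result = 39

39


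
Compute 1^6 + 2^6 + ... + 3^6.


This power sum has a closed form given by Faulhaber's formula
sum_{k=1}^{m} k^p = (1 / (p + 1)) * sum_{j=0}^{p} C(p + 1, j) B_j m^(p + 1 - j),
but for small m direct computation is fastest:
1 + 64 + 729 = 794.

794


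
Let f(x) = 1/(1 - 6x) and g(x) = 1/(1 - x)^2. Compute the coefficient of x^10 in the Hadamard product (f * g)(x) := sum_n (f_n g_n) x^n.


f has coefficients f_k = 6^k. For g = 1/(1 - x)^2 the coefficient is g_k = C(k + 1, 1) = k + 1. The Hadamard coefficient is (f * g)_k = 6^k * (k + 1).
For k = 10: 6^10 * 11 = 60466176 * 11 = 665127936.

665127936


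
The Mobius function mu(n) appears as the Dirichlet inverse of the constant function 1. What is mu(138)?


138 = 2 * 3 * 23 (all distinct primes).
mu(138) = (-1)^3 = -1

-1


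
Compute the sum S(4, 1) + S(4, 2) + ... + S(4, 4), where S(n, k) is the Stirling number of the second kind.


By definition, S(n, k) counts partitions of an n-set into exactly k nonempty blocks.
Computing row n = 4 for k = 1..4:
S(4, k): 1, 7, 6, 1
Sum = 15. (This equals Bell_4 since the sum runs over all k.)

15


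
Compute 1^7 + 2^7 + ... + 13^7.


This power sum has a closed form given by Faulhaber's formula
sum_{k=1}^{m} k^p = (1 / (p + 1)) * sum_{j=0}^{p} C(p + 1, j) B_j m^(p + 1 - j),
but for small m direct computation is fastest:
1 + 128 + 2187 + 16384 + 78125 + 279936 + 823543 + 2097152 + 4782969 + 10000000 + 19487171 + 35831808 + 62748517 = 136147921.

136147921


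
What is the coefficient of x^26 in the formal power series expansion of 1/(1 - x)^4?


The negative binomial / multiset identity is
1/(1 - x)^r = sum_{k>=0} C(k + r - 1, r - 1) x^k.
Here r = 4 and k = 26, so the coefficient is
C(26 + 3, 3) = C(29, 3)
= 3654

3654


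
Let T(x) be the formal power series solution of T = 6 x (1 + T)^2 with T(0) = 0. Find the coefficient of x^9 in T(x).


Apply the Lagrange inversion formula: if T = 6 x * phi(T) with phi(t) = (1 + t)^2, then [x^n] T = 6^n * (1/n) [t^(n-1)] phi(t)^n = 6^n * (1/n) [t^(n-1)] (1 + t)^(2n) = 6^n * (1/n) C(2n, n-1).
Using the identity C(2n, n-1) = C(2n, n) * n / (n+1), the unscaled factor equals C(2n, n) / (n+1) = C_n, the n-th Catalan number.
For n = 9: C_9 = C(18, 9) / 10 = 48620/10 = 4862.
With the 6^9 = 10077696 factor, the coefficient is 10077696 * 4862 = 48997757952.

48997757952


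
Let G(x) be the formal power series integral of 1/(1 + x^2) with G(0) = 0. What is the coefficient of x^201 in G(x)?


1/(1 + x^2) = sum_{j>=0} (-1)^j x^(2j). Integrating termwise with G(0) = 0:
G(x) = sum_{j>=0} (-1)^j x^(2j+1) / (2j+1) = arctan(x).
Only odd powers are nonzero. For x^201 write 201 = 2*100 + 1, giving
(-1)^100 / 201 = 1/201 = 1/201.

1/201


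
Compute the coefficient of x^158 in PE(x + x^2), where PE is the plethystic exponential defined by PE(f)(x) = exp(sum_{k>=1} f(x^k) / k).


With f(x) = x + x^2, the exponent is sum_{k>=1} (x^k + x^(2k)) / k = -ln(1 - x) - ln(1 - x^2). Exponentiating:
PE(x + x^2) = 1 / ((1 - x)(1 - x^2)).
This is the generating function for partitions of n into parts of size 1 or 2. The number of 2's can be any j in 0..79, and the rest are 1's, so
[x^158] = floor(158/2) + 1 = 80.

80


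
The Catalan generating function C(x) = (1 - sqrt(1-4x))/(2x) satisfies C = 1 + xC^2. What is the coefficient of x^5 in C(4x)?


Substituting x -> 4x scales the n-th coefficient by 4^n, so [x^5] C(4x) = 4^5 * C_5.
C_5 = C(2*5, 5)/(6) = 252/6 = 42.
So 4^5 * 42 = 1024 * 42 = 43008.

43008


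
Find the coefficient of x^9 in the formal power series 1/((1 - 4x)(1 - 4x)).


By partial fractions or Cauchy convolution:
The coefficient equals sum_{k=0}^{9} 4^k * 4^(9-k).
= 2621440

2621440


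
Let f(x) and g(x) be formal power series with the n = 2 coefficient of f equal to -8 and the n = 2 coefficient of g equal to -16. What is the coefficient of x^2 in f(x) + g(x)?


Addition of formal power series is termwise.
The coefficient of x^2 in f + g = -8 + -16
= -24

-24


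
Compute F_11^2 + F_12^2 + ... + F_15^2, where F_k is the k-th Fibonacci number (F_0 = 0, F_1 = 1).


There is a standard identity sum_{k=0}^{N} F_k^2 = F_N * F_{N+1} (proved inductively from the telescoping relation F_k^2 = F_k F_{k+1} - F_{k-1} F_k). Then
sum_{k=11}^{15} F_k^2 = F_15 F_16 - F_10 F_11.
Computing: F_15 = 610, F_16 = 987, F_10 = 55, F_11 = 89.
Sum = 610 * 987 - 55 * 89 = 597175.

597175


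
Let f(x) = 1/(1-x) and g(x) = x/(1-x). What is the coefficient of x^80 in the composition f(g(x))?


First simplify the composition: f(g(x)) = 1/(1 - x/(1-x)) = (1-x)/((1-x) - x) = (1-x)/(1-2x).
Now extract the coefficient. Write (1-x)/(1-2x) = 1/(1-2x) - x/(1-2x).
The coefficient of x^n in 1/(1-2x) is 2^n, and in x/(1-2x) is 2^(n-1) (for n >= 1).
So the coefficient of x^80 is 2^80 - 2^79 = 1208925819614629174706176 - 604462909807314587353088 = 604462909807314587353088.

604462909807314587353088


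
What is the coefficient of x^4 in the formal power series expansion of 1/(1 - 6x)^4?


The general identity 1/(1 - c x)^r = sum_{k>=0} c^k C(k + r - 1, r - 1) x^k follows by substituting y = c x into 1/(1 - y)^r = sum_{k>=0} C(k + r - 1, r - 1) y^k.
For c = 6, r = 4, k = 4:
6^4 * C(7, 3) = 1296 * 35 = 45360.

45360


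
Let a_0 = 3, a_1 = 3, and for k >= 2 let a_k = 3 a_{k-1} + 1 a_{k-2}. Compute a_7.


Iterating the recurrence forward:
a_0 = 3
a_1 = 3
a_2 = 3*3 + 1*3 = 12
a_3 = 3*12 + 1*3 = 39
a_4 = 3*39 + 1*12 = 129
a_5 = 3*129 + 1*39 = 426
a_6 = 3*426 + 1*129 = 1407
a_7 = 3*1407 + 1*426 = 4647
So a_7 = 4647.

4647


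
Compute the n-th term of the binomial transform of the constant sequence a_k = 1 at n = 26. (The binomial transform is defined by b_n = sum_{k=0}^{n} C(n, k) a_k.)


With a_k = 1 for all k, b_n = sum_{k=0}^{n} C(n, k) = 2^n by the binomial theorem.
For n = 26: 2^26 = 67108864.

67108864


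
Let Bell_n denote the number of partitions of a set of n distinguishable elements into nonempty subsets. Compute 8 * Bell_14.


Bell_14 can be computed from the Bell triangle or from Dobinski's identity Bell_n = (1/e) * sum_{k>=0} k^n / k!.
Computing Bell_14 = 190899322.
Then 8 * 190899322 = 1527194576.

1527194576


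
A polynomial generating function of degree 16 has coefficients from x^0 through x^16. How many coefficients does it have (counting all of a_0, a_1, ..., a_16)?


A polynomial of degree 16 takes the form a_0 + a_1 x + ... + a_16 x^16.
The number of coefficients is 16 + 1 = 17.

17


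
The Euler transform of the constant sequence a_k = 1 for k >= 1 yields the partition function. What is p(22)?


The Euler transform converts the sequence a_k = 1 into the number of integer partitions.
Using the recurrence or dynamic programming:
p(22) = 1002

1002


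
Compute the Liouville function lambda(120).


The Liouville function is lambda(k) = (-1)^Omega(k), where Omega(k) counts the prime factors of k with multiplicity.
Factoring: 120 = 2 * 2 * 2 * 3 * 5, so Omega(120) = 5.
lambda(120) = (-1)^5 = -1.

-1


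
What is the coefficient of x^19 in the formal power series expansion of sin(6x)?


The Maclaurin series is sin(t) = sum_{k>=0} (-1)^k t^(2k+1) / (2k+1)!, so substituting t = 6x, only odd powers of x are nonzero, with coefficient of x^(2k+1) equal to (-1)^k 6^(2k+1) / (2k+1)!.
Write 19 = 2*9 + 1, giving the coefficient (-1)^9 * 6^19 / 19! = -609359740010496/121645100408832000 = -1417176/282907625.

-1417176/282907625


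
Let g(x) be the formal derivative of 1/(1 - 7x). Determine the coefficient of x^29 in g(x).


Differentiate termwise: d/dx sum_{k>=0} 7^k x^k = sum_{k>=1} k 7^k x^(k-1) = sum_{j>=0} (j+1) 7^(j+1) x^j.
Equivalently, d/dx [1/(1 - 7x)] = 7/(1 - 7x)^2.
For j = 29: 30 * 7^30 = 30 * 22539340290692258087863249 = 676180208720767742635897470.

676180208720767742635897470


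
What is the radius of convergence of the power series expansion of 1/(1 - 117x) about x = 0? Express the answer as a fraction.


Expanding 1/(1 - 117x) = sum_{k>=0} 117^k x^k, the series converges when |117x| < 1, i.e., |x| < 1/117.
So the radius of convergence is 1/117 = 1/117.

1/117


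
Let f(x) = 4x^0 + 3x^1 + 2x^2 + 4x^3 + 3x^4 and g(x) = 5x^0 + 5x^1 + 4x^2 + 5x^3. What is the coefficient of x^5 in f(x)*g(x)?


Cauchy product at x^5:
2*5 + 4*4 + 3*5
= 41

41


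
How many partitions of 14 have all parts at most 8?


Using the generating function (1-x)^(-1)(1-x^2)^(-1)...(1-x^8)^(-1),
the coefficient of x^14 counts these restricted partitions.
Result = 116

116


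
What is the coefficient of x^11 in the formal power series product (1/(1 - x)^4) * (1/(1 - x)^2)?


Combine the factors: (1/(1 - x)^4) * (1/(1 - x)^2) = 1/(1 - x)^6.
Then use 1/(1 - x)^r = sum_{k>=0} C(k + r - 1, r - 1) x^k with r = 6 and k = 11:
C(16, 5) = 4368.

4368


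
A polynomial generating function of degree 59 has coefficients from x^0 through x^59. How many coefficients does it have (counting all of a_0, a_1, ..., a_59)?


A polynomial of degree 59 takes the form a_0 + a_1 x + ... + a_59 x^59.
The number of coefficients is 59 + 1 = 60.

60


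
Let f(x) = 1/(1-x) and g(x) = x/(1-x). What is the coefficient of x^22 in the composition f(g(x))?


First simplify the composition: f(g(x)) = 1/(1 - x/(1-x)) = (1-x)/((1-x) - x) = (1-x)/(1-2x).
Now extract the coefficient. Write (1-x)/(1-2x) = 1/(1-2x) - x/(1-2x).
The coefficient of x^n in 1/(1-2x) is 2^n, and in x/(1-2x) is 2^(n-1) (for n >= 1).
So the coefficient of x^22 is 2^22 - 2^21 = 4194304 - 2097152 = 2097152.

2097152


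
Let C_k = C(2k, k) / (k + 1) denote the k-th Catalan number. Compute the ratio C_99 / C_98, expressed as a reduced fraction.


Using C_k = (2k)! / (k! (k+1)!), the ratio C_{k+1}/C_k simplifies to
C_{k+1}/C_k = [(2k+2)! / ((k+1)! (k+2)!)] * [k! (k+1)! / (2k)!]
 = (2k+2)(2k+1) / ((k+1)(k+2)) = 2(2k+1) / (k+2).
For k = 98: 2(2*98 + 1) / (98 + 2) = 394/100 = 197/50.

197/50


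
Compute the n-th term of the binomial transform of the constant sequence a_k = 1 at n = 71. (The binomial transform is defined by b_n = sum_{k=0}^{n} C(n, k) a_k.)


With a_k = 1 for all k, b_n = sum_{k=0}^{n} C(n, k) = 2^n by the binomial theorem.
For n = 71: 2^71 = 2361183241434822606848.

2361183241434822606848


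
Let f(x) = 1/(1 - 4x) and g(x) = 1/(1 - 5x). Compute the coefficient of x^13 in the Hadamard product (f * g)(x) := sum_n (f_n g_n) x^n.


f has coefficients f_k = 4^k and g has coefficients g_k = 5^k, so the Hadamard product has coefficient (f*g)_k = 4^k * 5^k = 20^k.
For k = 13: 20^13 = 81920000000000000.

81920000000000000


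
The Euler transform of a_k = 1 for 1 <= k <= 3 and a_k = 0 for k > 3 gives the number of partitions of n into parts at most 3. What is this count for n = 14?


Partitions of 14 into parts at most 3:
Using generating function (1-x)^(-1)(1-x^2)^(-1)(1-x^3)^(-1),
the coefficient of x^14 = 24

24


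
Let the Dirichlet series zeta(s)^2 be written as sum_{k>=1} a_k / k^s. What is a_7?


The Dirichlet convolution of the constant function 1 with itself gives (1 * 1)(k) = sum_{d | k} 1 = d(k), the number of positive divisors of k.
Since zeta(s) = sum_{k>=1} 1/k^s, we have zeta(s)^2 = sum_{k>=1} d(k)/k^s, so a_k = d(k).
For k = 7: the divisors are 1, 7.
Count = 2.

2


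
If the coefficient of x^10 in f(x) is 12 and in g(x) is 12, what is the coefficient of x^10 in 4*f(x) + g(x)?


Scalar multiplication scales coefficients: 4 * 12 = 48.
Then add the g coefficient: 48 + 12
= 60

60


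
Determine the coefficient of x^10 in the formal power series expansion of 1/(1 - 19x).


The geometric series identity gives 1/(1 - c x) = sum_{k>=0} c^k x^k, so the coefficient of x^k is c^k.
Here c = 19 and k = 10.
Computing: 19^10 = 6131066257801

6131066257801


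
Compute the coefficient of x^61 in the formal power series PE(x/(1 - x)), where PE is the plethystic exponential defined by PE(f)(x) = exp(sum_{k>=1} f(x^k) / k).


For f(x) = x/(1 - x) we have
sum_{k>=1} f(x^k) / k = sum_{k>=1} (1/k) * x^k / (1 - x^k) = sum_{k, m >= 1} x^(k m) / k,
which after exponentiating simplifies to
PE(x/(1 - x)) = prod_{k>=1} 1 / (1 - x^k).
This is the generating function for the partition function p(n), so the coefficient of x^61 is p(61).
Computing p(61) by dynamic programming over parts 1, 2, ..., 61: p(61) = 1121505.

1121505


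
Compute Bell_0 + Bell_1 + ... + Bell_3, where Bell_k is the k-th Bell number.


Recall Bell_k counts set partitions of a k-set (with Bell_0 = 1 by convention).
Bell_0 through Bell_3: 1, 1, 2, 5
Sum = 1 + 1 + 2 + 5 = 9.

9


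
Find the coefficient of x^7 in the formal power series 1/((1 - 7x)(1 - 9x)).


By partial fractions or Cauchy convolution:
The coefficient equals sum_{k=0}^{7} 7^k * 9^(7-k).
= 18640960

18640960


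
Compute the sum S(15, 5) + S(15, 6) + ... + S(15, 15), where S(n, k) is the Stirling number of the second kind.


By definition, S(n, k) counts partitions of an n-set into exactly k nonempty blocks.
Computing row n = 15 for k = 5..15:
S(15, k): 210766920, 420693273, 408741333, 216627840, 67128490, 12662650, 1479478, 106470, 4550, 105, 1
Sum = 1338211110.

1338211110


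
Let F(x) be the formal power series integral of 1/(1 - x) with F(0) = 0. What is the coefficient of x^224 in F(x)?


1/(1 - x) = sum_{k>=0} x^k. Integrating termwise and using F(0) = 0 gives
F(x) = sum_{k>=0} x^(k+1) / (k+1) = sum_{m>=1} x^m / m = -ln(1 - x).
So the coefficient of x^224 is 1/224 = 1/224.

1/224


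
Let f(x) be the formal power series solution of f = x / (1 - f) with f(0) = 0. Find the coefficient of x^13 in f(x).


Apply Lagrange inversion: f = x * phi(f) with phi(t) = 1/(1 - t), so
[x^n] f = (1/n) [t^(n-1)] phi(t)^n = (1/n) [t^(n-1)] (1 - t)^(-n) = (1/n) C(2n - 2, n - 1) = C_{n-1}.
For n = 13: C_12 = C(24, 12) / 13 = 2704156/13 = 208012 = 208012.

208012


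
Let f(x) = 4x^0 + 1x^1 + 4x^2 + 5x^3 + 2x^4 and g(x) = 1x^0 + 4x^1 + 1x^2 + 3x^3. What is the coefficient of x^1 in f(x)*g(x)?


Cauchy product at x^1:
4*4 + 1*1
= 17

17


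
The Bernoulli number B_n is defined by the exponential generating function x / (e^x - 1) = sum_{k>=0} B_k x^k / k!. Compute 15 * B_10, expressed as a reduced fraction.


Bernoulli numbers can also be computed recursively via B_0 = 1 and sum_{j=0}^{m} C(m+1, j) B_j = 0 for m >= 1. Odd-index Bernoulli numbers vanish for k >= 3.
Computing B_10 = 5/66, so 15 * B_10 = 15 * 5/66 = 25/22.

25/22


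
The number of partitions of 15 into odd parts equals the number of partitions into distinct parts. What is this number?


Computing partitions of 15 into odd parts (1, 3, 5, ...):
Using the generating function prod_{k>=0} 1/(1-x^(2k+1)),
the count is 27

27


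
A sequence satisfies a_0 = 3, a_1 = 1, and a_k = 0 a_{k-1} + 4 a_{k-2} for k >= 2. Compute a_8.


The characteristic equation is t^2 - 0 t - 4 = 0, with roots r_1 = 2 and r_2 = -2 (so c_1 = r_1 + r_2, c_2 = -r_1 r_2 as required).
One can use the closed form a_n = A r_1^n + B r_2^n, but direct iteration is more reliable:
a_0 = 3, a_1 = 1, a_2 = 12, a_3 = 4, a_4 = 48, a_5 = 16, a_6 = 192, a_7 = 64, a_8 = 768.
So a_8 = 768.

768


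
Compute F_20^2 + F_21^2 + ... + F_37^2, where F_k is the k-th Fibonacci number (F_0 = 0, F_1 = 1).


There is a standard identity sum_{k=0}^{N} F_k^2 = F_N * F_{N+1} (proved inductively from the telescoping relation F_k^2 = F_k F_{k+1} - F_{k-1} F_k). Then
sum_{k=20}^{37} F_k^2 = F_37 F_38 - F_19 F_20.
Computing: F_37 = 24157817, F_38 = 39088169, F_19 = 4181, F_20 = 6765.
Sum = 24157817 * 39088169 - 4181 * 6765 = 944284805282608.

944284805282608


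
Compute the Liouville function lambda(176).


The Liouville function is lambda(k) = (-1)^Omega(k), where Omega(k) counts the prime factors of k with multiplicity.
Factoring: 176 = 2 * 2 * 2 * 2 * 11, so Omega(176) = 5.
lambda(176) = (-1)^5 = -1.

-1


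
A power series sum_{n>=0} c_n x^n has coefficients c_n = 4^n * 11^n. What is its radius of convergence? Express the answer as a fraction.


By the root test (Cauchy-Hadamard), the radius is R = 1 / limsup_n |c_n|^(1/n).
Here |c_n|^(1/n) = (4^n * 11^n)^(1/n) = 4 * 11 = 44 for all n.
So R = 1/44 = 1/44.

1/44


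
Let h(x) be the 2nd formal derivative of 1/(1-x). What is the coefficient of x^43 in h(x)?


Differentiating 2 times: d^2/dx^2 [1/(1-x)] = 2!/(1-x)^3.
The expansion 1/(1-x)^3 = sum_{k>=0} C(k+2, 2) x^k, so the coefficient of x^n in 2!/(1-x)^3 is 2! * C(n+2, 2).
For n = 43: 2 * C(45, 2) = 2 * 990 = 1980

1980


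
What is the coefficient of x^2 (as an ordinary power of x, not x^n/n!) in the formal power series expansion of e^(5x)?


The exponential series is e^y = sum_{k>=0} y^k / k!. Substituting y = 5x gives
e^(5x) = sum_{k>=0} 5^k x^k / k!.
So the coefficient of x^n is a^n/n! with a = 5, n = 2:
5^2 / 2! = 25/2 = 25/2

25/2


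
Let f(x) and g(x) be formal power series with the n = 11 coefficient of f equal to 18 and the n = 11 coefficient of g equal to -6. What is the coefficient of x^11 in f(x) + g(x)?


Addition of formal power series is termwise.
The coefficient of x^11 in f + g = 18 + -6
= 12

12


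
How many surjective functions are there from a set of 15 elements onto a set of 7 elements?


By inclusion-exclusion on which target elements are missed, the number of surjections from an n-set onto a k-set is
surj(n, k) = sum_{j=0}^{k} (-1)^j C(k, j) (k - j)^n.
Equivalently surj(n, k) = k! * S(n, k), where S(n, k) is the Stirling number of the second kind.
For n = 15, k = 7:
S(15, 7) = 408741333, so
surj = 7! * 408741333 = 5040 * 408741333 = 2060056318320.

2060056318320


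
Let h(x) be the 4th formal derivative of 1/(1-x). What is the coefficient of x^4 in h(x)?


Differentiating 4 times: d^4/dx^4 [1/(1-x)] = 4!/(1-x)^5.
The expansion 1/(1-x)^5 = sum_{k>=0} C(k+4, 4) x^k, so the coefficient of x^n in 4!/(1-x)^5 is 4! * C(n+4, 4).
For n = 4: 24 * C(8, 4) = 24 * 70 = 1680

1680


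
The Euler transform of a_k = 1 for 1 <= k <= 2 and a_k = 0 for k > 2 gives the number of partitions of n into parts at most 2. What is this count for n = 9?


Partitions of 9 into parts at most 2:
Using generating function (1-x)^(-1)(1-x^2)^(-1),
the coefficient of x^9 = 5

5


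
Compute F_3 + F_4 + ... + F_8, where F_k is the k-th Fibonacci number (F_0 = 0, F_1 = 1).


Use the identity sum_{k=0}^{N} F_k = F_{N+2} - 1 (which follows from F_{k+2} - F_{k+1} = F_k). Then
sum_{k=3}^{8} F_k = (F_{10} - 1) - (F_{4} - 1) = F_{10} - F_{4}.
Computing: F_{10} = 55, F_{4} = 3, so
Sum = 55 - 3 = 52.

52


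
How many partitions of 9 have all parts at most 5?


Using the generating function (1-x)^(-1)(1-x^2)^(-1)...(1-x^5)^(-1),
the coefficient of x^9 counts these restricted partitions.
Result = 23

23


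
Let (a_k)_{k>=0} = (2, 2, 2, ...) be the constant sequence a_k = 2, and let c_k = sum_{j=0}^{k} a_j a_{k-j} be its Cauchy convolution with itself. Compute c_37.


Since a_j = 2 for all j >= 0, the convolution sum becomes
c_k = sum_{j=0}^{k} 2 * 2 = 4 * (k + 1).
Equivalently, the generating function of (a_k) is 2/(1 - x) and its square is 4/(1 - x)^2 = sum_{k>=0} 4(k + 1) x^k.
For k = 37: 4 * 38 = 152.

152


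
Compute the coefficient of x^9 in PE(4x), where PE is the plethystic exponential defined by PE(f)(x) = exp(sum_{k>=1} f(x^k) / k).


With f(x) = 4x, the exponent is sum_{k>=1} 4 x^k / k = 4 * (-ln(1 - x)). Exponentiating:
PE(4x) = exp(-4 ln(1 - x)) = 1/(1 - x)^4.
By the negative binomial expansion, [x^n] 1/(1 - x)^4 = C(n + 3, 3).
For n = 9: C(12, 3) = 220.

220


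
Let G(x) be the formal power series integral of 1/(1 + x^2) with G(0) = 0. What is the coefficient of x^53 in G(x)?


1/(1 + x^2) = sum_{j>=0} (-1)^j x^(2j). Integrating termwise with G(0) = 0:
G(x) = sum_{j>=0} (-1)^j x^(2j+1) / (2j+1) = arctan(x).
Only odd powers are nonzero. For x^53 write 53 = 2*26 + 1, giving
(-1)^26 / 53 = 1/53 = 1/53.

1/53


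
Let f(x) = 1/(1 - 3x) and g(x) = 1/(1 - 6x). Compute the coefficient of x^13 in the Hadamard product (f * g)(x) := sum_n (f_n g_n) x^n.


f has coefficients f_k = 3^k and g has coefficients g_k = 6^k, so the Hadamard product has coefficient (f*g)_k = 3^k * 6^k = 18^k.
For k = 13: 18^13 = 20822964865671168.

20822964865671168


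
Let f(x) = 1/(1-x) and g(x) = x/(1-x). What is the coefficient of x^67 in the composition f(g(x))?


First simplify the composition: f(g(x)) = 1/(1 - x/(1-x)) = (1-x)/((1-x) - x) = (1-x)/(1-2x).
Now extract the coefficient. Write (1-x)/(1-2x) = 1/(1-2x) - x/(1-2x).
The coefficient of x^n in 1/(1-2x) is 2^n, and in x/(1-2x) is 2^(n-1) (for n >= 1).
So the coefficient of x^67 is 2^67 - 2^66 = 147573952589676412928 - 73786976294838206464 = 73786976294838206464.

73786976294838206464


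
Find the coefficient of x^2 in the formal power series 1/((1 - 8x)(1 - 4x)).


By partial fractions or Cauchy convolution:
The coefficient equals sum_{k=0}^{2} 8^k * 4^(2-k).
= 112

112


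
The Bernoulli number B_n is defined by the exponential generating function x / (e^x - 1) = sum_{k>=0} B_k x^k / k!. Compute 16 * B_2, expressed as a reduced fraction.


Bernoulli numbers can also be computed recursively via B_0 = 1 and sum_{j=0}^{m} C(m+1, j) B_j = 0 for m >= 1. Odd-index Bernoulli numbers vanish for k >= 3.
Computing B_2 = 1/6, so 16 * B_2 = 16 * 1/6 = 8/3.

8/3


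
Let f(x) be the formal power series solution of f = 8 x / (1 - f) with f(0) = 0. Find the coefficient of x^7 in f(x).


Apply Lagrange inversion: f = 8 x * phi(f) with phi(t) = 1/(1 - t), so
[x^n] f = 8^n * (1/n) [t^(n-1)] phi(t)^n = 8^n * (1/n) [t^(n-1)] (1 - t)^(-n) = 8^n * (1/n) C(2n - 2, n - 1) = 8^n * C_{n-1}.
For n = 7: C_6 = C(12, 6) / 7 = 924/7 = 132.
With the 8^7 = 2097152 factor, the coefficient is 2097152 * 132 = 276824064.

276824064


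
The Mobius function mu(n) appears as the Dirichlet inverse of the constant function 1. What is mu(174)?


174 = 2 * 3 * 29 (all distinct primes).
mu(174) = (-1)^3 = -1

-1


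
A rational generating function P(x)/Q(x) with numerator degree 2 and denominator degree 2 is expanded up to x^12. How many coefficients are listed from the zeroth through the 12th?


Expanding up to x^12 gives the coefficients for x^0, x^1, ..., x^12.
That is 12 + 1 = 13 coefficients in total.

13


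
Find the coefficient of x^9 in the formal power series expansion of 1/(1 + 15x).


Write 1/(1 + c x) = 1/(1 - (-c) x) and apply the geometric-series identity
1/(1 - y) = sum_{k>=0} y^k to get 1/(1 + c x) = sum_{k>=0} (-c)^k x^k.
So the coefficient of x^k is (-c)^k = (-1)^k * c^k.
Here c = 15 and k = 9:
(-15)^9 = -1 * 38443359375 = -38443359375

-38443359375


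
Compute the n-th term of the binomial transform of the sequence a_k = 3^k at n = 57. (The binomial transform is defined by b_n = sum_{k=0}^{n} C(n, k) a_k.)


With a_k = 3^k, b_n = sum_{k=0}^{n} C(n, k) 3^k = (1 + 3)^n by the binomial theorem.
For n = 57: (1 + 3)^57 = 4^57 = 20769187434139310514121985316880384.

20769187434139310514121985316880384


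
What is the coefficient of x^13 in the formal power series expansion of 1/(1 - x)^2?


The expansion 1/(1 - x)^r = sum_{k>=0} C(k + r - 1, r - 1) x^k follows from the multiset / negative-binomial theorem (or from repeated differentiation of the geometric series).
For r = 2 and k = 13:
C(14, 1) = 87178291200 / (1 * 6227020800) = 14.

14


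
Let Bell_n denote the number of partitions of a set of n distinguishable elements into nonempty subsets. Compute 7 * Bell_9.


Bell_9 can be computed from the Bell triangle or from Dobinski's identity Bell_n = (1/e) * sum_{k>=0} k^n / k!.
Computing Bell_9 = 21147.
Then 7 * 21147 = 148029.

148029


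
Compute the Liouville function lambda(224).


The Liouville function is lambda(k) = (-1)^Omega(k), where Omega(k) counts the prime factors of k with multiplicity.
Factoring: 224 = 2 * 2 * 2 * 2 * 2 * 7, so Omega(224) = 6.
lambda(224) = (-1)^6 = 1.

1


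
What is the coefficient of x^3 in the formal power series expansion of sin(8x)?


The Maclaurin series is sin(t) = sum_{k>=0} (-1)^k t^(2k+1) / (2k+1)!, so substituting t = 8x, only odd powers of x are nonzero, with coefficient of x^(2k+1) equal to (-1)^k 8^(2k+1) / (2k+1)!.
Write 3 = 2*1 + 1, giving the coefficient (-1)^1 * 8^3 / 3! = -512/6 = -256/3.

-256/3


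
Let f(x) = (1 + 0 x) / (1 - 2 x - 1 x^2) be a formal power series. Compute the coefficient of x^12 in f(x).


Write f(x) = sum_{k>=0} a_k x^k. Multiplying both sides by 1 - 2 x - 1 x^2 gives
(1 - 2 x - 1 x^2) sum_{k>=0} a_k x^k = 1 + 0 x.
Matching coefficients:
 x^0: a_0 = 1
 x^1: a_1 - 2 a_0 = 0  =>  a_1 = 2*1 + 0 = 2
 x^k (k >= 2): a_k = 2 a_{k-1} + 1 a_{k-2}.
Iterating: a_2 = 5, a_3 = 12, a_4 = 29, a_5 = 70, a_6 = 169, a_7 = 408, a_8 = 985, a_9 = 2378, a_10 = 5741, a_11 = 13860, a_12 = 33461.
So the coefficient of x^12 is 33461.

33461


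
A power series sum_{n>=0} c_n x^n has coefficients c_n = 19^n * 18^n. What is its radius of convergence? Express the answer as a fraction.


By the root test (Cauchy-Hadamard), the radius is R = 1 / limsup_n |c_n|^(1/n).
Here |c_n|^(1/n) = (19^n * 18^n)^(1/n) = 19 * 18 = 342 for all n.
So R = 1/342 = 1/342.

1/342


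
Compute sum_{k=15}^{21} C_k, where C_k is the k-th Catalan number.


C_15 through C_21: 9694845, 35357670, 129644790, 477638700, 1767263190, 6564120420, 24466267020
Sum = 9694845 + 35357670 + 129644790 + 477638700 + 1767263190 + 6564120420 + 24466267020
= 33449986635

33449986635


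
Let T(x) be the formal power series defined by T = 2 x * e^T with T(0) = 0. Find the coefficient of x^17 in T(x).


Apply the Lagrange inversion formula: if T = 2 x * phi(T) with phi(t) = e^t, then
[x^n] T = 2^n * (1/n) [t^(n-1)] phi(t)^n = 2^n * (1/n) [t^(n-1)] e^(n t) = 2^n * (1/n) * n^(n-1) / (n-1)! = 2^n * n^(n-1) / n!.
When c = 1 this is the Cayley count of rooted labeled trees on n vertices, divided by n!.
For n = 17: 2^17 * 17^16 / 17! = 131072 * 48661191875666868481/355687428096000 = 11449692206039263172/638512875.

11449692206039263172/638512875


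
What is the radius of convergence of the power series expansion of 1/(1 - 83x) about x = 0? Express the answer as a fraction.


Expanding 1/(1 - 83x) = sum_{k>=0} 83^k x^k, the series converges when |83x| < 1, i.e., |x| < 1/83.
So the radius of convergence is 1/83 = 1/83.

1/83


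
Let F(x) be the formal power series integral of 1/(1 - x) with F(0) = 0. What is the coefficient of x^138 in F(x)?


1/(1 - x) = sum_{k>=0} x^k. Integrating termwise and using F(0) = 0 gives
F(x) = sum_{k>=0} x^(k+1) / (k+1) = sum_{m>=1} x^m / m = -ln(1 - x).
So the coefficient of x^138 is 1/138 = 1/138.

1/138


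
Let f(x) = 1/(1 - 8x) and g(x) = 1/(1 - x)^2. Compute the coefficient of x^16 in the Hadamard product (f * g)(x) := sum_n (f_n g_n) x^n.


f has coefficients f_k = 8^k. For g = 1/(1 - x)^2 the coefficient is g_k = C(k + 1, 1) = k + 1. The Hadamard coefficient is (f * g)_k = 8^k * (k + 1).
For k = 16: 8^16 * 17 = 281474976710656 * 17 = 4785074604081152.

4785074604081152


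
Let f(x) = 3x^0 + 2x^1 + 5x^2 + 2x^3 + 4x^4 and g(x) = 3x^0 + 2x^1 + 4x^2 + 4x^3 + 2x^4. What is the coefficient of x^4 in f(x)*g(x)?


Cauchy product at x^4:
3*2 + 2*4 + 5*4 + 2*2 + 4*3
= 50

50


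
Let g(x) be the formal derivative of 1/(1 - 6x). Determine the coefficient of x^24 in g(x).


Differentiate termwise: d/dx sum_{k>=0} 6^k x^k = sum_{k>=1} k 6^k x^(k-1) = sum_{j>=0} (j+1) 6^(j+1) x^j.
Equivalently, d/dx [1/(1 - 6x)] = 6/(1 - 6x)^2.
For j = 24: 25 * 6^25 = 25 * 28430288029929701376 = 710757200748242534400.

710757200748242534400


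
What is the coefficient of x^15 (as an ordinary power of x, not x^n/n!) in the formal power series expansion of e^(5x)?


The exponential series is e^y = sum_{k>=0} y^k / k!. Substituting y = 5x gives
e^(5x) = sum_{k>=0} 5^k x^k / k!.
So the coefficient of x^n is a^n/n! with a = 5, n = 15:
5^15 / 15! = 30517578125/1307674368000 = 244140625/10461394944

244140625/10461394944


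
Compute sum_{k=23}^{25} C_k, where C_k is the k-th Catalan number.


C_23 through C_25: 343059613650, 1289904147324, 4861946401452
Sum = 343059613650 + 1289904147324 + 4861946401452
= 6494910162426

6494910162426


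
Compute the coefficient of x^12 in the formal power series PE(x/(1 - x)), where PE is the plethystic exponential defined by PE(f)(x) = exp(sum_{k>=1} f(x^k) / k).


For f(x) = x/(1 - x) we have
sum_{k>=1} f(x^k) / k = sum_{k>=1} (1/k) * x^k / (1 - x^k) = sum_{k, m >= 1} x^(k m) / k,
which after exponentiating simplifies to
PE(x/(1 - x)) = prod_{k>=1} 1 / (1 - x^k).
This is the generating function for the partition function p(n), so the coefficient of x^12 is p(12).
Computing p(12) by dynamic programming over parts 1, 2, ..., 12: p(12) = 77.

77


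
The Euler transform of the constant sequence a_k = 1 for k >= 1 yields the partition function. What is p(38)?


The Euler transform converts the sequence a_k = 1 into the number of integer partitions.
Using the recurrence or dynamic programming:
p(38) = 26015

26015


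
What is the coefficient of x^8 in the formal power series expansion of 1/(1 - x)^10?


The negative binomial / multiset identity is
1/(1 - x)^r = sum_{k>=0} C(k + r - 1, r - 1) x^k.
Here r = 10 and k = 8, so the coefficient is
C(8 + 9, 9) = C(17, 9)
= 24310

24310


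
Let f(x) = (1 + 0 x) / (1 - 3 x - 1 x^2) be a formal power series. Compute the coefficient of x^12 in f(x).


Write f(x) = sum_{k>=0} a_k x^k. Multiplying both sides by 1 - 3 x - 1 x^2 gives
(1 - 3 x - 1 x^2) sum_{k>=0} a_k x^k = 1 + 0 x.
Matching coefficients:
 x^0: a_0 = 1
 x^1: a_1 - 3 a_0 = 0  =>  a_1 = 3*1 + 0 = 3
 x^k (k >= 2): a_k = 3 a_{k-1} + 1 a_{k-2}.
Iterating: a_2 = 10, a_3 = 33, a_4 = 109, a_5 = 360, a_6 = 1189, a_7 = 3927, a_8 = 12970, a_9 = 42837, a_10 = 141481, a_11 = 467280, a_12 = 1543321.
So the coefficient of x^12 is 1543321.

1543321


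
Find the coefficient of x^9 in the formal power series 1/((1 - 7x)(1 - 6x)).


By partial fractions or Cauchy convolution:
The coefficient equals sum_{k=0}^{9} 7^k * 6^(9-k).
= 222009073

222009073


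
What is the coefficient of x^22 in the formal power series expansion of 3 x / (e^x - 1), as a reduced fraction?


The exponential generating function for Bernoulli numbers is
x / (e^x - 1) = sum_{k>=0} B_k x^k / k!.
So the coefficient of x^22 in 3 x / (e^x - 1) is 3 B_22 / 22!.
Computing: B_22 = 854513/138, 22! = 1124000727777607680000, giving
3 * 854513/138 / 1124000727777607680000 = 77683/4700366679797268480000.

77683/4700366679797268480000


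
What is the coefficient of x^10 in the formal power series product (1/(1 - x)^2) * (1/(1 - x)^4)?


Combine the factors: (1/(1 - x)^2) * (1/(1 - x)^4) = 1/(1 - x)^6.
Then use 1/(1 - x)^r = sum_{k>=0} C(k + r - 1, r - 1) x^k with r = 6 and k = 10:
C(15, 5) = 3003.

3003


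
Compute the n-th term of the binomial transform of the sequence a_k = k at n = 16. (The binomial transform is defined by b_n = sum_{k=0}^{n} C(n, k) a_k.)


With a_k = k, b_n = sum_{k=0}^{n} C(n, k) k. Using k * C(n, k) = n * C(n-1, k-1) gives b_n = n * sum_{k>=1} C(n-1, k-1) = n * 2^(n-1).
For n = 16: 16 * 2^15 = 16 * 32768 = 524288.

524288


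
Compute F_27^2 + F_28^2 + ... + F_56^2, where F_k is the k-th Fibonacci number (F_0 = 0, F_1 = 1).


There is a standard identity sum_{k=0}^{N} F_k^2 = F_N * F_{N+1} (proved inductively from the telescoping relation F_k^2 = F_k F_{k+1} - F_{k-1} F_k). Then
sum_{k=27}^{56} F_k^2 = F_56 F_57 - F_26 F_27.
Computing: F_56 = 225851433717, F_57 = 365435296162, F_26 = 121393, F_27 = 196418.
Sum = 225851433717 * 365435296162 - 121393 * 196418 = 82534085568960363723880.

82534085568960363723880


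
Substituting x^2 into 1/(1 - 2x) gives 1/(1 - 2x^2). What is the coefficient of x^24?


The coefficient of x^(2m) in 1/(1 - 2x^2) is 2^m.
With n = 24 = 2*12, the coefficient is 2^12 = 4096.

4096


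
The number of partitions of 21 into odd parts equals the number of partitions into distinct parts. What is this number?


Computing partitions of 21 into odd parts (1, 3, 5, ...):
Using the generating function prod_{k>=0} 1/(1-x^(2k+1)),
the count is 76

76


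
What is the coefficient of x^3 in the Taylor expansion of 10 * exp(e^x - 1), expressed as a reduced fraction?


exp(e^x - 1) = sum_{k>=0} Bell_k x^k / k!, where Bell_k is the k-th Bell number.
So the coefficient of x^3 is 10 * Bell_3 / 3!.
Computing: Bell_3 = 5 and 3! = 6, giving
10 * 5/6 = 25/3.

25/3


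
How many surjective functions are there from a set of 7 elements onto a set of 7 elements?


By inclusion-exclusion on which target elements are missed, the number of surjections from an n-set onto a k-set is
surj(n, k) = sum_{j=0}^{k} (-1)^j C(k, j) (k - j)^n.
Equivalently surj(n, k) = k! * S(n, k), where S(n, k) is the Stirling number of the second kind.
For n = 7, k = 7:
S(7, 7) = 1, so
surj = 7! * 1 = 5040 * 1 = 5040.

5040


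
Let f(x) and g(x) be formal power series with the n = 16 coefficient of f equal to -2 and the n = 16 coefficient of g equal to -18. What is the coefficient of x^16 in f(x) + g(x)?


Addition of formal power series is termwise.
The coefficient of x^16 in f + g = -2 + -18
= -20

-20


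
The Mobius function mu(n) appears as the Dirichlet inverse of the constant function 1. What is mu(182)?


182 = 2 * 7 * 13 (all distinct primes).
mu(182) = (-1)^3 = -1

-1


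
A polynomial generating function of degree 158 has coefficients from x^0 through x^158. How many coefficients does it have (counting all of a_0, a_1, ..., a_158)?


A polynomial of degree 158 takes the form a_0 + a_1 x + ... + a_158 x^158.
The number of coefficients is 158 + 1 = 159.

159


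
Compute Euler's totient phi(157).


phi(n) counts integers in [1, n] coprime to n. Using the multiplicative formula phi(n) = n * prod_{p | n} (1 - 1/p):
157 = 157, so
phi(157) = 157 * (1 - 1/157) = 156.

156


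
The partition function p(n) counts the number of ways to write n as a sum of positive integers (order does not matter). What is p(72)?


Using the generating function prod_{k>=1} 1/(1-x^k), we compute p(72).
By dynamic programming over parts 1 through 72:
p(72) = 5392783

5392783


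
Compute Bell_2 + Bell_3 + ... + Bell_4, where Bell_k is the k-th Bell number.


Recall Bell_k counts set partitions of a k-set (with Bell_0 = 1 by convention).
Bell_2 through Bell_4: 2, 5, 15
Sum = 2 + 5 + 15 = 22.

22


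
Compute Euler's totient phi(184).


phi(n) counts integers in [1, n] coprime to n. Using the multiplicative formula phi(n) = n * prod_{p | n} (1 - 1/p):
184 = 2^3 * 23, so
phi(184) = 184 * (1 - 1/2) * (1 - 1/23) = 88.

88


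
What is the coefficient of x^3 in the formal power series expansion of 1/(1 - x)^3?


The expansion 1/(1 - x)^r = sum_{k>=0} C(k + r - 1, r - 1) x^k follows from the multiset / negative-binomial theorem (or from repeated differentiation of the geometric series).
For r = 3 and k = 3:
C(5, 2) = 120 / (2 * 6) = 10.

10


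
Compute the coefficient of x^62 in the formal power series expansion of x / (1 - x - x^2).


Let f(x) = sum_{k>=0} a_k x^k. Multiplying f(x) * (1 - x - x^2) = x and matching coefficients gives a_0 = 0, a_1 = 1, and a_k = a_{k-1} + a_{k-2} for k >= 2. These are the Fibonacci numbers F_k.
Iterating from F_0 = 0, F_1 = 1:
F_0=0, F_1=1, F_2=1, F_3=2, F_4=3, F_5=5, F_6=8, F_7=13, F_8=21, F_9=34, ...
F_62 = 4052739537881.

4052739537881


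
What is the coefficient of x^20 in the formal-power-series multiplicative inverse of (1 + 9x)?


The inverse is 1/(1 + 9x). Apply the geometric identity 1/(1 - y) = sum_{k>=0} y^k with y = -9x:
1/(1 + 9x) = sum_{k>=0} (-9)^k x^k.
So the coefficient of x^20 is (-9)^20 = 12157665459056928801.

12157665459056928801


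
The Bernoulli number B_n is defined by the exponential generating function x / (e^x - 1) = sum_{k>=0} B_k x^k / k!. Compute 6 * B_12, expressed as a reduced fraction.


Bernoulli numbers can also be computed recursively via B_0 = 1 and sum_{j=0}^{m} C(m+1, j) B_j = 0 for m >= 1. Odd-index Bernoulli numbers vanish for k >= 3.
Computing B_12 = -691/2730, so 6 * B_12 = 6 * -691/2730 = -691/455.

-691/455


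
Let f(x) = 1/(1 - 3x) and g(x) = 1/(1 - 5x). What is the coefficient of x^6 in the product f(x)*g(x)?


The coefficient of x^n in f*g is the Cauchy product: sum_{k=0}^{n} a^k * b^(n-k).
With a=3, b=5, n=6:
sum_{k=0}^{6} 3^k * 5^(6-k)
= 37969

37969
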